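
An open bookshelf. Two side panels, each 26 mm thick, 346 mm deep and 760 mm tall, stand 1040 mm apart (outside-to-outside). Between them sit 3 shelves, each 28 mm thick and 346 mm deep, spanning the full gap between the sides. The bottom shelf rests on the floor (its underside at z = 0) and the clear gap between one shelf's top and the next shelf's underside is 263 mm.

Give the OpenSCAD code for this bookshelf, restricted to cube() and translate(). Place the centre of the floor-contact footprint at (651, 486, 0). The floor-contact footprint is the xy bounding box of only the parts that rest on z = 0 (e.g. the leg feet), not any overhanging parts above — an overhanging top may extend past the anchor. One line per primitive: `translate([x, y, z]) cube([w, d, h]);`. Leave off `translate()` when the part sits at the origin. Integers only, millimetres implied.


translate([131, 313, 0]) cube([26, 346, 760]);
translate([1145, 313, 0]) cube([26, 346, 760]);
translate([157, 313, 0]) cube([988, 346, 28]);
translate([157, 313, 291]) cube([988, 346, 28]);
translate([157, 313, 582]) cube([988, 346, 28]);


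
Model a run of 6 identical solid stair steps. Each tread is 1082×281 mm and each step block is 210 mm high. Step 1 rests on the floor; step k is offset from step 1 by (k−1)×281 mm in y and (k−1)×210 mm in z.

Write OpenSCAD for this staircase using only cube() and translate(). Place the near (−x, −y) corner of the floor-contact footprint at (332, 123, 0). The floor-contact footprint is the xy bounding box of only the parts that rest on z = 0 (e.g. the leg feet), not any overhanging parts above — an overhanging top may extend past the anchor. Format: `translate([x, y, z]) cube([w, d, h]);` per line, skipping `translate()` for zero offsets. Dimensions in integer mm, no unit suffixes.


translate([332, 123, 0]) cube([1082, 281, 210]);
translate([332, 404, 210]) cube([1082, 281, 210]);
translate([332, 685, 420]) cube([1082, 281, 210]);
translate([332, 966, 630]) cube([1082, 281, 210]);
translate([332, 1247, 840]) cube([1082, 281, 210]);
translate([332, 1528, 1050]) cube([1082, 281, 210]);


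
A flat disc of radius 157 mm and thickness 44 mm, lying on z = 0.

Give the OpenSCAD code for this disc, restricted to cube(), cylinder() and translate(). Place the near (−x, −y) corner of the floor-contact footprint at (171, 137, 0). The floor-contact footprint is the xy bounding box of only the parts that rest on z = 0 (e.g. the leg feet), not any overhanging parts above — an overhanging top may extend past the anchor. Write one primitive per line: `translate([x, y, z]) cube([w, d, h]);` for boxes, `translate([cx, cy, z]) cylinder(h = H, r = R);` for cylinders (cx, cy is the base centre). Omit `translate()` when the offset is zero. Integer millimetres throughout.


translate([328, 294, 0]) cylinder(h = 44, r = 157);


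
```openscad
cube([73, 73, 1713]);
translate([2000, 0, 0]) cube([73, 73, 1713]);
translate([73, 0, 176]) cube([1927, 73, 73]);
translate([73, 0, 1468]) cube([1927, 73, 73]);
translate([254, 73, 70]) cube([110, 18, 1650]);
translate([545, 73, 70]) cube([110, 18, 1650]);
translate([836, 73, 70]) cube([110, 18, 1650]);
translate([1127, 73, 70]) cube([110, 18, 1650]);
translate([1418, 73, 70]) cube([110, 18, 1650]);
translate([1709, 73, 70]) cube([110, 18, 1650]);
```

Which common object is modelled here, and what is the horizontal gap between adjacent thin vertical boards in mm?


A fence section. The picket gap is 181 mm.

Two posts, two rails, 6 pickets — a fence section. Span 1927 mm holds 6 pickets of 110 mm with 7 equal gaps: ⌊(1927 − 6·110) / 7⌋ = 181 mm.


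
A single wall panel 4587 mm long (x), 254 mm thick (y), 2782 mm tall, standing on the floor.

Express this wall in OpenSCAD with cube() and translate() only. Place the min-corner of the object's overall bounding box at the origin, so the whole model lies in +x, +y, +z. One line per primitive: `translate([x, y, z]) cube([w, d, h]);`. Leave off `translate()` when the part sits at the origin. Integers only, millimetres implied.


cube([4587, 254, 2782]);


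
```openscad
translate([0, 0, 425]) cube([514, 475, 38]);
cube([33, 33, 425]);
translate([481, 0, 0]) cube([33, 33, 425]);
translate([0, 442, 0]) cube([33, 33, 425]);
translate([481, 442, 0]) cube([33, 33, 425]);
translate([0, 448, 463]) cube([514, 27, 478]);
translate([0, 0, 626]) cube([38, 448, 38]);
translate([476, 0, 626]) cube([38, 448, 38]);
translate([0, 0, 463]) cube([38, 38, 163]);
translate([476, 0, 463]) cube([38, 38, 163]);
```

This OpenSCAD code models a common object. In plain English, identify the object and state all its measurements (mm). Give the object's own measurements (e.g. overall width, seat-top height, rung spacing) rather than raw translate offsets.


A chair. The seat is a 514×475×38 mm slab with its top at z = 463 mm, on four 33×33 mm corner legs (flush with the seat edges, standing on z = 0). A flat backrest 27 mm thick, 478 mm tall, spans the full seat width and rises from the seat top along its +y edge, rear face flush with the rear of the seat. Two armrests of 38×38 mm section run along each side from the seat's front edge to the front of the backrest, top faces 201 mm above the seat top and outer faces flush with the seat's x-edges; a 38×38 mm post under the front of each armrest stands on the seat at the front corner.


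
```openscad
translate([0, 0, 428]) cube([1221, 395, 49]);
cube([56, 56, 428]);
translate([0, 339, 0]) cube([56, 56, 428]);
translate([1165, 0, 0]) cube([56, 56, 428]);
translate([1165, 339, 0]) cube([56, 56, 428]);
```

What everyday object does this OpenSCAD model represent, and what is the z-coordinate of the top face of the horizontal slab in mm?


A bench. The seat-top height is 477 mm.

A long slab on four corner posts — a bench. The slab sits at z = 428 with thickness 49, so the top is 428 + 49 = 477 mm.


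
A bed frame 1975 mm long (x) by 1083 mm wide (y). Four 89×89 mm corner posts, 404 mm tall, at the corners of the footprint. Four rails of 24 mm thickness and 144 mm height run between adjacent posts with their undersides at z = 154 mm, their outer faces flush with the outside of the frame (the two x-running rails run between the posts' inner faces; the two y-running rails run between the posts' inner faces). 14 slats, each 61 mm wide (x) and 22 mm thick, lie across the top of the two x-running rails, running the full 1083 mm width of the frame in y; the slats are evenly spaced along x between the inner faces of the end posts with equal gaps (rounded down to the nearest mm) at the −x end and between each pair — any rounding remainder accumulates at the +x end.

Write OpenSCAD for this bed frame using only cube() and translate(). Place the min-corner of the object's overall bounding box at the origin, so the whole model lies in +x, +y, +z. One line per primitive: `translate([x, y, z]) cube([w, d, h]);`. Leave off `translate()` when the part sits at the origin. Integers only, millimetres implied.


cube([89, 89, 404]);
translate([0, 994, 0]) cube([89, 89, 404]);
translate([1886, 0, 0]) cube([89, 89, 404]);
translate([1886, 994, 0]) cube([89, 89, 404]);
translate([89, 0, 154]) cube([1797, 24, 144]);
translate([89, 1059, 154]) cube([1797, 24, 144]);
translate([0, 89, 154]) cube([24, 905, 144]);
translate([1951, 89, 154]) cube([24, 905, 144]);
translate([151, 0, 298]) cube([61, 1083, 22]);
translate([274, 0, 298]) cube([61, 1083, 22]);
translate([397, 0, 298]) cube([61, 1083, 22]);
translate([520, 0, 298]) cube([61, 1083, 22]);
translate([643, 0, 298]) cube([61, 1083, 22]);
translate([766, 0, 298]) cube([61, 1083, 22]);
translate([889, 0, 298]) cube([61, 1083, 22]);
translate([1012, 0, 298]) cube([61, 1083, 22]);
translate([1135, 0, 298]) cube([61, 1083, 22]);
translate([1258, 0, 298]) cube([61, 1083, 22]);
translate([1381, 0, 298]) cube([61, 1083, 22]);
translate([1504, 0, 298]) cube([61, 1083, 22]);
translate([1627, 0, 298]) cube([61, 1083, 22]);
translate([1750, 0, 298]) cube([61, 1083, 22]);


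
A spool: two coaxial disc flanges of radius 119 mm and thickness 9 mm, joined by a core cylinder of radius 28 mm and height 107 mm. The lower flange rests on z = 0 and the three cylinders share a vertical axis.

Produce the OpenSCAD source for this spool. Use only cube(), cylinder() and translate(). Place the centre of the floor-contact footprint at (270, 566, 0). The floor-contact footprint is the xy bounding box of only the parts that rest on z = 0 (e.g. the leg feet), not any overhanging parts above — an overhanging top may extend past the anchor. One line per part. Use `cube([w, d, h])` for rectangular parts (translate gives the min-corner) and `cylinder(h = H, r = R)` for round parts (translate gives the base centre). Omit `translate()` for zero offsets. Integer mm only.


translate([270, 566, 0]) cylinder(h = 9, r = 119);
translate([270, 566, 9]) cylinder(h = 107, r = 28);
translate([270, 566, 116]) cylinder(h = 9, r = 119);


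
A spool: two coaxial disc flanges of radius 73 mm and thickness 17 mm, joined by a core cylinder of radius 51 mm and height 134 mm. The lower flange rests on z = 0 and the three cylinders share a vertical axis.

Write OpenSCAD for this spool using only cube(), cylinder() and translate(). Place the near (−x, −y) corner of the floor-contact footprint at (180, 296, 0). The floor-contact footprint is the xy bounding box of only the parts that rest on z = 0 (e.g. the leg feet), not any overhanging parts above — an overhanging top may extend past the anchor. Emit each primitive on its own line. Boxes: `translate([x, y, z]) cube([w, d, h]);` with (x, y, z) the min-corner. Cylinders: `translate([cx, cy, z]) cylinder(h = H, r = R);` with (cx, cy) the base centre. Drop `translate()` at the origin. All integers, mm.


translate([253, 369, 0]) cylinder(h = 17, r = 73);
translate([253, 369, 17]) cylinder(h = 134, r = 51);
translate([253, 369, 151]) cylinder(h = 17, r = 73);


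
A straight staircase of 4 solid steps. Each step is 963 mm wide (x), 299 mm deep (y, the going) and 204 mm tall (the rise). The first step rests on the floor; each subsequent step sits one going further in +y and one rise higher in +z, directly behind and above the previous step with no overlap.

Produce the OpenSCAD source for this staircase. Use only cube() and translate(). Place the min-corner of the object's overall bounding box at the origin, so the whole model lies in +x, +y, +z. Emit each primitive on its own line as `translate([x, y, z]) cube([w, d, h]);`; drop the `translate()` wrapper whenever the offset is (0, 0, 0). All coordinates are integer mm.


cube([963, 299, 204]);
translate([0, 299, 204]) cube([963, 299, 204]);
translate([0, 598, 408]) cube([963, 299, 204]);
translate([0, 897, 612]) cube([963, 299, 204]);


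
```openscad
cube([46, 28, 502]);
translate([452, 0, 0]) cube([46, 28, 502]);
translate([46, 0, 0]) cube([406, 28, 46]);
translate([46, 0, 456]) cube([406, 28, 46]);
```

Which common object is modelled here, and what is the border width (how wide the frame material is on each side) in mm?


A picture frame. The border width is 46 mm.

Four thin pieces enclosing a rectangular opening — a picture frame. The two full-height stiles are 502 mm tall; the top rail sits at z = 456 and is 46 mm tall, so the border above the opening is 502 − 456 = 46 mm, matching the stile x-width.


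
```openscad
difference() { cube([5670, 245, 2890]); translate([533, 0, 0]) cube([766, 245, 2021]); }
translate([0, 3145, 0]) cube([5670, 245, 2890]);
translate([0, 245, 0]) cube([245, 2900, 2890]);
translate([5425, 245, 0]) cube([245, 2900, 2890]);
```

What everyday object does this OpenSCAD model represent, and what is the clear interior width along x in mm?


A single room. The interior width is 5180 mm.

Four walls enclosing a rectangle with a door in the front wall — a room. Outside width 5670 minus two 245 mm walls gives 5180 mm.


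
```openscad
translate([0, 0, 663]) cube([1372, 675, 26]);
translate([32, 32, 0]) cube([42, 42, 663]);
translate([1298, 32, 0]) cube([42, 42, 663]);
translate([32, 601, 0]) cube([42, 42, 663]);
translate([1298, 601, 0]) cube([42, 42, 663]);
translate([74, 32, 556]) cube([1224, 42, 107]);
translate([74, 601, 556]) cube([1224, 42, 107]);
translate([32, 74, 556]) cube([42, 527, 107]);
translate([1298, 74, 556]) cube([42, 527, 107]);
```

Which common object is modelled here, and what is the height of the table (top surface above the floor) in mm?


A table. The table height is 689 mm.

A 1372×675×26 slab sits at z = 663 on four 42 mm square posts — a table. The top surface is at 663 + 26 = 689 mm.


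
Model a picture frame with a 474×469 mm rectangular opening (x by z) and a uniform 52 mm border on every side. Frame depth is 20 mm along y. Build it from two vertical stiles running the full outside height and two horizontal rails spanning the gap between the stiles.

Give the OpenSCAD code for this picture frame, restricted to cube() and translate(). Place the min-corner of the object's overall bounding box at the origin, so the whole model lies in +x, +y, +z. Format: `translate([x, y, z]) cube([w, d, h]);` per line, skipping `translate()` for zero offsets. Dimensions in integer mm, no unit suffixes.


cube([52, 20, 573]);
translate([526, 0, 0]) cube([52, 20, 573]);
translate([52, 0, 0]) cube([474, 20, 52]);
translate([52, 0, 521]) cube([474, 20, 52]);


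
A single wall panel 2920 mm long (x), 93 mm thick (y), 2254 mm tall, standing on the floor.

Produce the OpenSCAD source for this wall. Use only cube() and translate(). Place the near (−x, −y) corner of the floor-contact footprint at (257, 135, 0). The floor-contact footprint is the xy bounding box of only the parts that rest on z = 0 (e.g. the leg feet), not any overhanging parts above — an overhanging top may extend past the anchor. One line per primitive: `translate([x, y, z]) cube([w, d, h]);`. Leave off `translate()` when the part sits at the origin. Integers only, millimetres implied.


translate([257, 135, 0]) cube([2920, 93, 2254]);


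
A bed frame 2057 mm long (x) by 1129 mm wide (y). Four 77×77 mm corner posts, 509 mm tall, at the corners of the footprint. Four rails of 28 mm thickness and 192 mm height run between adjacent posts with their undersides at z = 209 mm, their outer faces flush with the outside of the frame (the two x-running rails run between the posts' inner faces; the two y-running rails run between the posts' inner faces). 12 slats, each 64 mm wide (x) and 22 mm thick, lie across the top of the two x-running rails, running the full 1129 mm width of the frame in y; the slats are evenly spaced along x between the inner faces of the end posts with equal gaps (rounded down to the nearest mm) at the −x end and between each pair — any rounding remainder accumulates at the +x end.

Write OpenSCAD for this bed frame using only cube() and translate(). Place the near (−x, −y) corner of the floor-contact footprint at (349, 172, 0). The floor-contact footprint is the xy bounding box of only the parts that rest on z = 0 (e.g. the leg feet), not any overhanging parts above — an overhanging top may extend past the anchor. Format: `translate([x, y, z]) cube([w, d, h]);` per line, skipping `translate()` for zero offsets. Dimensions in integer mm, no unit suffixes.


translate([349, 172, 0]) cube([77, 77, 509]);
translate([349, 1224, 0]) cube([77, 77, 509]);
translate([2329, 172, 0]) cube([77, 77, 509]);
translate([2329, 1224, 0]) cube([77, 77, 509]);
translate([426, 172, 209]) cube([1903, 28, 192]);
translate([426, 1273, 209]) cube([1903, 28, 192]);
translate([349, 249, 209]) cube([28, 975, 192]);
translate([2378, 249, 209]) cube([28, 975, 192]);
translate([513, 172, 401]) cube([64, 1129, 22]);
translate([664, 172, 401]) cube([64, 1129, 22]);
translate([815, 172, 401]) cube([64, 1129, 22]);
translate([966, 172, 401]) cube([64, 1129, 22]);
translate([1117, 172, 401]) cube([64, 1129, 22]);
translate([1268, 172, 401]) cube([64, 1129, 22]);
translate([1419, 172, 401]) cube([64, 1129, 22]);
translate([1570, 172, 401]) cube([64, 1129, 22]);
translate([1721, 172, 401]) cube([64, 1129, 22]);
translate([1872, 172, 401]) cube([64, 1129, 22]);
translate([2023, 172, 401]) cube([64, 1129, 22]);
translate([2174, 172, 401]) cube([64, 1129, 22]);


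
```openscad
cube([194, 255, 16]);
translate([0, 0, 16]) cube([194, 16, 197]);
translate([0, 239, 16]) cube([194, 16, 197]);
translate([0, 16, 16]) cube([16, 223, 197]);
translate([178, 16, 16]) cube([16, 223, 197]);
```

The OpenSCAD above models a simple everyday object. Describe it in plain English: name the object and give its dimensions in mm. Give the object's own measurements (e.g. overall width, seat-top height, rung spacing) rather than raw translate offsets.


An open-topped rectangular box: outside dimensions 194×255×213 mm, with a uniform wall and base thickness of 16 mm. The base is a full 194×255 slab on the floor; four walls sit on top of the base. The front and back walls (the −y and +y sides) span the full width; the two side walls fit between them.


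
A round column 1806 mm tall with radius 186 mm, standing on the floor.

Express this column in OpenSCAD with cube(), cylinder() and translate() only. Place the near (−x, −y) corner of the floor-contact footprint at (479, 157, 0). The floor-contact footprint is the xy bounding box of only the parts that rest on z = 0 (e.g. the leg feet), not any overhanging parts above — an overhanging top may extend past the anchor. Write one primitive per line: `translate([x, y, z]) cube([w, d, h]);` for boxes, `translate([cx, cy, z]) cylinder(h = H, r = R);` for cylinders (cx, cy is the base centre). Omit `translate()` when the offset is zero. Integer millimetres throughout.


translate([665, 343, 0]) cylinder(h = 1806, r = 186);


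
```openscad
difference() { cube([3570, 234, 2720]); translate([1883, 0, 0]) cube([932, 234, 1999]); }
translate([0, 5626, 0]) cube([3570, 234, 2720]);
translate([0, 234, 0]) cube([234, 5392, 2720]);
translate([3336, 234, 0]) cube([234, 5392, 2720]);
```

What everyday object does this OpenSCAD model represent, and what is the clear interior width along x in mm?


A single room. The interior width is 3102 mm.

Four walls enclosing a rectangle with a door in the front wall — a room. Outside width 3570 minus two 234 mm walls gives 3102 mm.


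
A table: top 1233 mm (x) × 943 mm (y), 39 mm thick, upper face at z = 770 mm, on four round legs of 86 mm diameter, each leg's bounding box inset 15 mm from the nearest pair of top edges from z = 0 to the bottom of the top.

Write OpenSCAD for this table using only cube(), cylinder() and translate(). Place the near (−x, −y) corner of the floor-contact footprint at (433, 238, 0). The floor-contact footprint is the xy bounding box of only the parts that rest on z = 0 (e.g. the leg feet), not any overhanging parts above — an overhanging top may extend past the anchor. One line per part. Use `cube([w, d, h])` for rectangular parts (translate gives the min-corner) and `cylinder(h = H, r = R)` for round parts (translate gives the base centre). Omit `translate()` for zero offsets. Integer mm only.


translate([418, 223, 731]) cube([1233, 943, 39]);
translate([476, 281, 0]) cylinder(h = 731, r = 43);
translate([1593, 281, 0]) cylinder(h = 731, r = 43);
translate([476, 1108, 0]) cylinder(h = 731, r = 43);
translate([1593, 1108, 0]) cylinder(h = 731, r = 43);


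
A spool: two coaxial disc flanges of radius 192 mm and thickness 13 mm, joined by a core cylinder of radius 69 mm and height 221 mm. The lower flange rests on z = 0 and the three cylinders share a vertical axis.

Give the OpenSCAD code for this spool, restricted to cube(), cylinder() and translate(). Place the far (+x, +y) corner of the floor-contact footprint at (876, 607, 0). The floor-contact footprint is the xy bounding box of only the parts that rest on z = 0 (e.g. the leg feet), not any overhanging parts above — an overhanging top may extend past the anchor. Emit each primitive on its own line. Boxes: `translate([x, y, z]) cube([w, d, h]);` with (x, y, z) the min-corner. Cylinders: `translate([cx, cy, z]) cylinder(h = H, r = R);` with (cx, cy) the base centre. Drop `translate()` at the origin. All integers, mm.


translate([684, 415, 0]) cylinder(h = 13, r = 192);
translate([684, 415, 13]) cylinder(h = 221, r = 69);
translate([684, 415, 234]) cylinder(h = 13, r = 192);


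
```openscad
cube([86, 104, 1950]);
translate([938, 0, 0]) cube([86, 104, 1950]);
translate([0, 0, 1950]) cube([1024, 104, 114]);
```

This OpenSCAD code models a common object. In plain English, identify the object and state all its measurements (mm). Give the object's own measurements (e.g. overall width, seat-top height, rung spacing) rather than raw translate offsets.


A door frame. The clear opening is 852 mm wide and 1950 mm high. Two 86 mm wide jambs, 104 mm deep, stand either side of the opening from the floor to the top of the opening. A 114 mm thick head sits across the top of both jambs, spanning the full outside width of the frame.


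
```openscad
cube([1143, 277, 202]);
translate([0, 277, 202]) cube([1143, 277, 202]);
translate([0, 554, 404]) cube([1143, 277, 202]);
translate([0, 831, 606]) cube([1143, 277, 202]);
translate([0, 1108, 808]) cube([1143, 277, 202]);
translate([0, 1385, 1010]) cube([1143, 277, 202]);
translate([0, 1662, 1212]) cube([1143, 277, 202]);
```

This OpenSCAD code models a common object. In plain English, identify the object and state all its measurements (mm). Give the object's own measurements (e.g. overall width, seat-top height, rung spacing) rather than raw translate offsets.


A straight staircase of 7 solid steps. Each step is 1143 mm wide (x), 277 mm deep (y, the going) and 202 mm tall (the rise). The first step rests on the floor; each subsequent step sits one going further in +y and one rise higher in +z, directly behind and above the previous step with no overlap.


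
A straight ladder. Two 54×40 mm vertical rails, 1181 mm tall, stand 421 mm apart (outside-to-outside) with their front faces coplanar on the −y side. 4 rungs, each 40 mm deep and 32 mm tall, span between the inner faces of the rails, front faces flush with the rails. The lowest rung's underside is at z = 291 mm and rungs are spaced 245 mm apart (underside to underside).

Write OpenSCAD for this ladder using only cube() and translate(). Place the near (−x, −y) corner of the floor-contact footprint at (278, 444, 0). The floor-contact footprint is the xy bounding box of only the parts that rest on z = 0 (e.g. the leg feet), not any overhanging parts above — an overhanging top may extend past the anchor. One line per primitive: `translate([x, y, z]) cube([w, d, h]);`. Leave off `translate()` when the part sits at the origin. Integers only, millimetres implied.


// rung span = 421 - 2*54 = 313
// rung[k] z = 291 + k*245
translate([278, 444, 0]) cube([54, 40, 1181]);
translate([645, 444, 0]) cube([54, 40, 1181]);
translate([332, 444, 291]) cube([313, 40, 32]);
translate([332, 444, 536]) cube([313, 40, 32]);
translate([332, 444, 781]) cube([313, 40, 32]);
translate([332, 444, 1026]) cube([313, 40, 32]);


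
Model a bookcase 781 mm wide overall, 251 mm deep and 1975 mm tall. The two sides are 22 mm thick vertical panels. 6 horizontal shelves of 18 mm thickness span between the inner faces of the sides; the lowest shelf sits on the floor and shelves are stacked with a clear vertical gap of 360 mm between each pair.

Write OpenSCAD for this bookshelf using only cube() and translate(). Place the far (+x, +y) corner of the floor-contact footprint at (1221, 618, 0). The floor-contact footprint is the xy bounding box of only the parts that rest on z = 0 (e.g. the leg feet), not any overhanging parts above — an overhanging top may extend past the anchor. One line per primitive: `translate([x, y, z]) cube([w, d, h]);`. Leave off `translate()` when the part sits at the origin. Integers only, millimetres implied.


translate([440, 367, 0]) cube([22, 251, 1975]);
translate([1199, 367, 0]) cube([22, 251, 1975]);
translate([462, 367, 0]) cube([737, 251, 18]);
translate([462, 367, 378]) cube([737, 251, 18]);
translate([462, 367, 756]) cube([737, 251, 18]);
translate([462, 367, 1134]) cube([737, 251, 18]);
translate([462, 367, 1512]) cube([737, 251, 18]);
translate([462, 367, 1890]) cube([737, 251, 18]);


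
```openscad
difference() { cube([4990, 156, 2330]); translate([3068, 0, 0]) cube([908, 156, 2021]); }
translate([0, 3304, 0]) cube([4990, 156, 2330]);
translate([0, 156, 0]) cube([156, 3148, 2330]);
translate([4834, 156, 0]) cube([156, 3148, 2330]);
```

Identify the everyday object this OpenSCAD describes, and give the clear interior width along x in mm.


A single room. The interior width is 4678 mm.

Four walls enclosing a rectangle with a door in the front wall — a room. Outside width 4990 minus two 156 mm walls gives 4678 mm.


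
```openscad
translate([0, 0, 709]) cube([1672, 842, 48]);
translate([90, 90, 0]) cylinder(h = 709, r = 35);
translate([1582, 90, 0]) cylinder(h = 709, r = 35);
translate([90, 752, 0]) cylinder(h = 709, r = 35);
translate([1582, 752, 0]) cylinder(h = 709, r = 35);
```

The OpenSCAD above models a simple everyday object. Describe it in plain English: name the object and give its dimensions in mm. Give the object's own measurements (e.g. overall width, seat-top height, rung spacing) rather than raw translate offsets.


A table: top 1672 mm (x) × 842 mm (y), 48 mm thick, upper face at z = 757 mm, on four round legs of 70 mm diameter, each leg's bounding box inset 55 mm from the nearest pair of top edges from z = 0 to the bottom of the top.


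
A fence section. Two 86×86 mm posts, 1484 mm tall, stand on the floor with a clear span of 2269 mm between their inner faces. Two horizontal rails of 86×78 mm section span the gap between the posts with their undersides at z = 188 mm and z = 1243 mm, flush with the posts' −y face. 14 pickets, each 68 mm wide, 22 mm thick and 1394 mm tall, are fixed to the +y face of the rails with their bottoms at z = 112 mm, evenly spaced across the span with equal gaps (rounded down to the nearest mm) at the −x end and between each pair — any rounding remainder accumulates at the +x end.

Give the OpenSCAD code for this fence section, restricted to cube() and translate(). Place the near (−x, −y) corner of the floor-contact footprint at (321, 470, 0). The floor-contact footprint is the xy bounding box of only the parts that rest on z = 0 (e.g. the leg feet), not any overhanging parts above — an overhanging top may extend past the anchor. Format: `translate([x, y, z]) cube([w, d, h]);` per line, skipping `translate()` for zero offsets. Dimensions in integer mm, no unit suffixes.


translate([321, 470, 0]) cube([86, 86, 1484]);
translate([2676, 470, 0]) cube([86, 86, 1484]);
translate([407, 470, 188]) cube([2269, 86, 78]);
translate([407, 470, 1243]) cube([2269, 86, 78]);
translate([494, 556, 112]) cube([68, 22, 1394]);
translate([649, 556, 112]) cube([68, 22, 1394]);
translate([804, 556, 112]) cube([68, 22, 1394]);
translate([959, 556, 112]) cube([68, 22, 1394]);
translate([1114, 556, 112]) cube([68, 22, 1394]);
translate([1269, 556, 112]) cube([68, 22, 1394]);
translate([1424, 556, 112]) cube([68, 22, 1394]);
translate([1579, 556, 112]) cube([68, 22, 1394]);
translate([1734, 556, 112]) cube([68, 22, 1394]);
translate([1889, 556, 112]) cube([68, 22, 1394]);
translate([2044, 556, 112]) cube([68, 22, 1394]);
translate([2199, 556, 112]) cube([68, 22, 1394]);
translate([2354, 556, 112]) cube([68, 22, 1394]);
translate([2509, 556, 112]) cube([68, 22, 1394]);


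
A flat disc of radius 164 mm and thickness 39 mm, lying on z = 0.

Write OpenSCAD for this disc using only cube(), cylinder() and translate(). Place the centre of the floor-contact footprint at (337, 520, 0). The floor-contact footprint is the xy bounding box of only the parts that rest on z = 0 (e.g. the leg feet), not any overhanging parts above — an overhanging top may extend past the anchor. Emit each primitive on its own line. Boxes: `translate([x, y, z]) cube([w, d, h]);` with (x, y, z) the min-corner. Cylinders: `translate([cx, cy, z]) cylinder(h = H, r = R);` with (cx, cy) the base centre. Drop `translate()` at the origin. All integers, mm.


translate([337, 520, 0]) cylinder(h = 39, r = 164);


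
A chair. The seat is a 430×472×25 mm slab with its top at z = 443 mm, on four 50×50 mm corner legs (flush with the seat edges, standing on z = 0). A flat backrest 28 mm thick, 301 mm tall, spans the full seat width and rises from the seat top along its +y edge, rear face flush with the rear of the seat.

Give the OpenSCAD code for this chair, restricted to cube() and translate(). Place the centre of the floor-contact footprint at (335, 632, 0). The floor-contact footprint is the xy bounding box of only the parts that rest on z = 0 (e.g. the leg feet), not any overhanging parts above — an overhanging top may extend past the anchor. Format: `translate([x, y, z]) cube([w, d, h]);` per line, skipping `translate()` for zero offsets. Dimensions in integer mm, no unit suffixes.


// leg_h = 443 - 25 = 418
translate([120, 396, 418]) cube([430, 472, 25]);
translate([120, 396, 0]) cube([50, 50, 418]);
translate([500, 396, 0]) cube([50, 50, 418]);
translate([120, 818, 0]) cube([50, 50, 418]);
translate([500, 818, 0]) cube([50, 50, 418]);
translate([120, 840, 443]) cube([430, 28, 301]);


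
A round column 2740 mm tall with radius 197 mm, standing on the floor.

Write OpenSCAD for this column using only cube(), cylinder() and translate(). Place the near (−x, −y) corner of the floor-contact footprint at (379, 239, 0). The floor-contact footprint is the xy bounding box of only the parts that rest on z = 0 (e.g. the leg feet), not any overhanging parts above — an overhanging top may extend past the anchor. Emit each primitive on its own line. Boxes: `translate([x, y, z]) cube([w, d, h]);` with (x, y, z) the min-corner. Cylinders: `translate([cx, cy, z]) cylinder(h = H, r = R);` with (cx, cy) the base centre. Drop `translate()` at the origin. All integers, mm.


translate([576, 436, 0]) cylinder(h = 2740, r = 197);


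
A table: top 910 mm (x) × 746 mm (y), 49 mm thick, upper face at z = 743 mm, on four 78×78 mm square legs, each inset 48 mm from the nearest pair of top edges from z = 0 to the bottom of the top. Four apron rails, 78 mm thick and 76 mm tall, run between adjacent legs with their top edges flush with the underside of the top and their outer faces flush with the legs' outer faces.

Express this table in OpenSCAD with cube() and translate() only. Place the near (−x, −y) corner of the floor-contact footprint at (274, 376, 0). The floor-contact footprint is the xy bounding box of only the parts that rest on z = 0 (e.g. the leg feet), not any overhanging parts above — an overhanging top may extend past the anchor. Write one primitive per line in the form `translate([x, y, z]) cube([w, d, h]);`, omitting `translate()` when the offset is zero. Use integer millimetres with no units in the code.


translate([226, 328, 694]) cube([910, 746, 49]);
translate([274, 376, 0]) cube([78, 78, 694]);
translate([1010, 376, 0]) cube([78, 78, 694]);
translate([274, 948, 0]) cube([78, 78, 694]);
translate([1010, 948, 0]) cube([78, 78, 694]);
translate([352, 376, 618]) cube([658, 78, 76]);
translate([352, 948, 618]) cube([658, 78, 76]);
translate([274, 454, 618]) cube([78, 494, 76]);
translate([1010, 454, 618]) cube([78, 494, 76]);


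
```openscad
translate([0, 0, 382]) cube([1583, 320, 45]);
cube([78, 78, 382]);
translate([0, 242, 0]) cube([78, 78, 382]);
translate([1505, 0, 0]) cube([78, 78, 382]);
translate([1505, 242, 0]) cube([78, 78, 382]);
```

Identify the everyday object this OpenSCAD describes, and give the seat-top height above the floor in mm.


A bench. The seat-top height is 427 mm.

A long slab on four corner posts — a bench. The slab sits at z = 382 with thickness 45, so the top is 382 + 45 = 427 mm.


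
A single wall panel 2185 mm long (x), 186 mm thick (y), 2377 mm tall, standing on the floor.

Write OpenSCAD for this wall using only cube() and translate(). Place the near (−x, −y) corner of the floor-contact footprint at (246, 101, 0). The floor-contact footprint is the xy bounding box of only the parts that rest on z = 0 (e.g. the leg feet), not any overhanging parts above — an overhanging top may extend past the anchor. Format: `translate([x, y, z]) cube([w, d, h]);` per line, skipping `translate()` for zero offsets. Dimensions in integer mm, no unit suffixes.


translate([246, 101, 0]) cube([2185, 186, 2377]);


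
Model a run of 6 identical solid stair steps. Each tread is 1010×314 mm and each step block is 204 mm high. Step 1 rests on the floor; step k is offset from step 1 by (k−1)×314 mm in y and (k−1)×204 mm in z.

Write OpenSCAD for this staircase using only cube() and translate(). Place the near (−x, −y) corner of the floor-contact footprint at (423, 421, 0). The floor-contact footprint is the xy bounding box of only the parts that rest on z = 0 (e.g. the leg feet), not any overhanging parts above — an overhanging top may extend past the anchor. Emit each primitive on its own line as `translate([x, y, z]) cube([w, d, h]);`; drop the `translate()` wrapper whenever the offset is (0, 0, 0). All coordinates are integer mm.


translate([423, 421, 0]) cube([1010, 314, 204]);
translate([423, 735, 204]) cube([1010, 314, 204]);
translate([423, 1049, 408]) cube([1010, 314, 204]);
translate([423, 1363, 612]) cube([1010, 314, 204]);
translate([423, 1677, 816]) cube([1010, 314, 204]);
translate([423, 1991, 1020]) cube([1010, 314, 204]);


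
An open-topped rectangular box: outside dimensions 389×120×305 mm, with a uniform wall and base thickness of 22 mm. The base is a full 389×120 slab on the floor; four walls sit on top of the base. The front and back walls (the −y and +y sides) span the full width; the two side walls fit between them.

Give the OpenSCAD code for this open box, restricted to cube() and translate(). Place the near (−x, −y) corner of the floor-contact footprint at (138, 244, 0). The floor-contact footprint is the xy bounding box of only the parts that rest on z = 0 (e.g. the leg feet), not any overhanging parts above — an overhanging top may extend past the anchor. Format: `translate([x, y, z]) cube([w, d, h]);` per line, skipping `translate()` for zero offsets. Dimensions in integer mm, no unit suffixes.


translate([138, 244, 0]) cube([389, 120, 22]);
translate([138, 244, 22]) cube([389, 22, 283]);
translate([138, 342, 22]) cube([389, 22, 283]);
translate([138, 266, 22]) cube([22, 76, 283]);
translate([505, 266, 22]) cube([22, 76, 283]);


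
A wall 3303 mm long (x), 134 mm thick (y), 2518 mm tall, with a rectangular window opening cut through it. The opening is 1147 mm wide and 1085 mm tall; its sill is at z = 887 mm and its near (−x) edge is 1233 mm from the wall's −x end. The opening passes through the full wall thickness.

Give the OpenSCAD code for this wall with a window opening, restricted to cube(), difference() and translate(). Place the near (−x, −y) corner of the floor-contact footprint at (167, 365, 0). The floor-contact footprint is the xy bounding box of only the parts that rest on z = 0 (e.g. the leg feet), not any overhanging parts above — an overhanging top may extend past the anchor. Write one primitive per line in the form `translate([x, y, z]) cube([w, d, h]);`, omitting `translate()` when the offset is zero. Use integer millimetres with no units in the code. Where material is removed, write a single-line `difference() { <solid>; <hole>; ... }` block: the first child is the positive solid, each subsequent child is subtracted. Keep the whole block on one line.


difference() { translate([167, 365, 0]) cube([3303, 134, 2518]); translate([1400, 365, 887]) cube([1147, 134, 1085]); }


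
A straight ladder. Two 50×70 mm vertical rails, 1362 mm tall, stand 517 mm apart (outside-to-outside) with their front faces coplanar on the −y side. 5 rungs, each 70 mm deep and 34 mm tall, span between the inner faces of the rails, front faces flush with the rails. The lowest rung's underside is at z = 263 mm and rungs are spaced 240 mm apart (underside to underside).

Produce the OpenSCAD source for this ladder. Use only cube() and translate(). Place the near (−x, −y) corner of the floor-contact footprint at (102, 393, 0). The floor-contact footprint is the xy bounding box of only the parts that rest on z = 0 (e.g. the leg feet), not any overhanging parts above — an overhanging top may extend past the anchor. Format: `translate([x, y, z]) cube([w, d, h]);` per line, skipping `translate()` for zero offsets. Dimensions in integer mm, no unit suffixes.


translate([102, 393, 0]) cube([50, 70, 1362]);
translate([569, 393, 0]) cube([50, 70, 1362]);
translate([152, 393, 263]) cube([417, 70, 34]);
translate([152, 393, 503]) cube([417, 70, 34]);
translate([152, 393, 743]) cube([417, 70, 34]);
translate([152, 393, 983]) cube([417, 70, 34]);
translate([152, 393, 1223]) cube([417, 70, 34]);


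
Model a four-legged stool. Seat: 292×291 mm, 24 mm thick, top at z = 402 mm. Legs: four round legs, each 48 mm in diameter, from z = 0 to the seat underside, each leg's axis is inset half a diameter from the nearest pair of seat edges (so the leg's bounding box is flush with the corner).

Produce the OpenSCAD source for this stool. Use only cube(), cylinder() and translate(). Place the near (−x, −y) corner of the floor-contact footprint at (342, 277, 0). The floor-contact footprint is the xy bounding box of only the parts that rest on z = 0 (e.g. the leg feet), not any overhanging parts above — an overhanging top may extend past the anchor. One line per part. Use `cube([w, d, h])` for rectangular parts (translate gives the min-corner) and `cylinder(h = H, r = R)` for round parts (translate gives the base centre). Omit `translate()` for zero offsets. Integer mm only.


// leg_h = 402 - 24 = 378
translate([342, 277, 378]) cube([292, 291, 24]);
translate([366, 301, 0]) cylinder(h = 378, r = 24);
translate([610, 301, 0]) cylinder(h = 378, r = 24);
translate([366, 544, 0]) cylinder(h = 378, r = 24);
translate([610, 544, 0]) cylinder(h = 378, r = 24);


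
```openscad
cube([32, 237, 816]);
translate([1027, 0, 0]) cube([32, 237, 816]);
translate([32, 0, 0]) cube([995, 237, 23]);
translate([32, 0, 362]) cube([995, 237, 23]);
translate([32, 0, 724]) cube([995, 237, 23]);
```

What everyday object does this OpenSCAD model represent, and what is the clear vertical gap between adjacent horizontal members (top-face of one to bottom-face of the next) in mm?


A bookshelf. The clear shelf gap is 339 mm.

Two tall side panels with 3 horizontal boards between them — a bookshelf. The first two shelf undersides are at z = 0 and z = 362; with shelf thickness 23, the clear gap is 362 − 0 − 23 = 339 mm.


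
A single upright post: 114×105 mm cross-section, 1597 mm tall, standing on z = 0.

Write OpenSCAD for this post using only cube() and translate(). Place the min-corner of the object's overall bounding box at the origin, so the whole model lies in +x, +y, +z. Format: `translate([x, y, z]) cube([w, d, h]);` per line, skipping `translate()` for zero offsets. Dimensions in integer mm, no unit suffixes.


cube([114, 105, 1597]);


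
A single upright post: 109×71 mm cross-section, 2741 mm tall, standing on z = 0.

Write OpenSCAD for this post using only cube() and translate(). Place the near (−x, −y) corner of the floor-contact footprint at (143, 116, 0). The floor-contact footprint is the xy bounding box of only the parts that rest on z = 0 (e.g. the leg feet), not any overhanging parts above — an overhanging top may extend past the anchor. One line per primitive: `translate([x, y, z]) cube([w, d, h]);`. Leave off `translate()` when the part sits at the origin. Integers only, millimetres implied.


translate([143, 116, 0]) cube([109, 71, 2741]);


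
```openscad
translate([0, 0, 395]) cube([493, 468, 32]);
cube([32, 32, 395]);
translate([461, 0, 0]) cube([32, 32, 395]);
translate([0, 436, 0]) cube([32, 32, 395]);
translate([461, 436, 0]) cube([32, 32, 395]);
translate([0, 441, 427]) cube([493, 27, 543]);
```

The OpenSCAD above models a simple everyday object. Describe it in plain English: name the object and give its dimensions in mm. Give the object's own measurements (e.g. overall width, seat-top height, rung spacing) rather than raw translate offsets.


A chair. The seat is a 493×468×32 mm slab with its top at z = 427 mm, on four 32×32 mm corner legs (flush with the seat edges, standing on z = 0). A flat backrest 27 mm thick, 543 mm tall, spans the full seat width and rises from the seat top along its +y edge, rear face flush with the rear of the seat.
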